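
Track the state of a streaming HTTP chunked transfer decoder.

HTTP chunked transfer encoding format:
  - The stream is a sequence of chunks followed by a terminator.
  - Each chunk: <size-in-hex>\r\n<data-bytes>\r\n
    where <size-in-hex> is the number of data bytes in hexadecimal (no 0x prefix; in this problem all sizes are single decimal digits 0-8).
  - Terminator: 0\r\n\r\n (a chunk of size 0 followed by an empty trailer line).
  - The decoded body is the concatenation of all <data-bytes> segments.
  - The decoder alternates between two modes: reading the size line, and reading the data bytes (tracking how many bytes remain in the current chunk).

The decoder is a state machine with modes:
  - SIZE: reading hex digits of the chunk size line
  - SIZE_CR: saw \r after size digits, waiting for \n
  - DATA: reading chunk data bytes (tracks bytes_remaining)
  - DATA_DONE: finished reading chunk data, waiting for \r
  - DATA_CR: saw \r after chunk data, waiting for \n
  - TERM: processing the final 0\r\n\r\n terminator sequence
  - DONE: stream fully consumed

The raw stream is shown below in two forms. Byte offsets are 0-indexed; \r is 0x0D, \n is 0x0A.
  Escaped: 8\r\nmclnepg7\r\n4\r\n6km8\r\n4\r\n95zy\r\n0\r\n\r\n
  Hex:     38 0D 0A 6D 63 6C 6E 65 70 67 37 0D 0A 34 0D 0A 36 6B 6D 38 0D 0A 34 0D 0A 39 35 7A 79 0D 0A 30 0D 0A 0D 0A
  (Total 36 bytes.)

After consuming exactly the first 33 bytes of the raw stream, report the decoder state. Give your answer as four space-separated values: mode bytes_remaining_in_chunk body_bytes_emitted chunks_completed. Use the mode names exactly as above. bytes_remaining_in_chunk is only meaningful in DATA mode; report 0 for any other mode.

Byte 0 = '8': mode=SIZE remaining=0 emitted=0 chunks_done=0
Byte 1 = 0x0D: mode=SIZE_CR remaining=0 emitted=0 chunks_done=0
Byte 2 = 0x0A: mode=DATA remaining=8 emitted=0 chunks_done=0
Byte 3 = 'm': mode=DATA remaining=7 emitted=1 chunks_done=0
Byte 4 = 'c': mode=DATA remaining=6 emitted=2 chunks_done=0
Byte 5 = 'l': mode=DATA remaining=5 emitted=3 chunks_done=0
Byte 6 = 'n': mode=DATA remaining=4 emitted=4 chunks_done=0
Byte 7 = 'e': mode=DATA remaining=3 emitted=5 chunks_done=0
Byte 8 = 'p': mode=DATA remaining=2 emitted=6 chunks_done=0
Byte 9 = 'g': mode=DATA remaining=1 emitted=7 chunks_done=0
Byte 10 = '7': mode=DATA_DONE remaining=0 emitted=8 chunks_done=0
Byte 11 = 0x0D: mode=DATA_CR remaining=0 emitted=8 chunks_done=0
Byte 12 = 0x0A: mode=SIZE remaining=0 emitted=8 chunks_done=1
Byte 13 = '4': mode=SIZE remaining=0 emitted=8 chunks_done=1
Byte 14 = 0x0D: mode=SIZE_CR remaining=0 emitted=8 chunks_done=1
Byte 15 = 0x0A: mode=DATA remaining=4 emitted=8 chunks_done=1
Byte 16 = '6': mode=DATA remaining=3 emitted=9 chunks_done=1
Byte 17 = 'k': mode=DATA remaining=2 emitted=10 chunks_done=1
Byte 18 = 'm': mode=DATA remaining=1 emitted=11 chunks_done=1
Byte 19 = '8': mode=DATA_DONE remaining=0 emitted=12 chunks_done=1
Byte 20 = 0x0D: mode=DATA_CR remaining=0 emitted=12 chunks_done=1
Byte 21 = 0x0A: mode=SIZE remaining=0 emitted=12 chunks_done=2
Byte 22 = '4': mode=SIZE remaining=0 emitted=12 chunks_done=2
Byte 23 = 0x0D: mode=SIZE_CR remaining=0 emitted=12 chunks_done=2
Byte 24 = 0x0A: mode=DATA remaining=4 emitted=12 chunks_done=2
Byte 25 = '9': mode=DATA remaining=3 emitted=13 chunks_done=2
Byte 26 = '5': mode=DATA remaining=2 emitted=14 chunks_done=2
Byte 27 = 'z': mode=DATA remaining=1 emitted=15 chunks_done=2
Byte 28 = 'y': mode=DATA_DONE remaining=0 emitted=16 chunks_done=2
Byte 29 = 0x0D: mode=DATA_CR remaining=0 emitted=16 chunks_done=2
Byte 30 = 0x0A: mode=SIZE remaining=0 emitted=16 chunks_done=3
Byte 31 = '0': mode=SIZE remaining=0 emitted=16 chunks_done=3
Byte 32 = 0x0D: mode=SIZE_CR remaining=0 emitted=16 chunks_done=3

Answer: SIZE_CR 0 16 3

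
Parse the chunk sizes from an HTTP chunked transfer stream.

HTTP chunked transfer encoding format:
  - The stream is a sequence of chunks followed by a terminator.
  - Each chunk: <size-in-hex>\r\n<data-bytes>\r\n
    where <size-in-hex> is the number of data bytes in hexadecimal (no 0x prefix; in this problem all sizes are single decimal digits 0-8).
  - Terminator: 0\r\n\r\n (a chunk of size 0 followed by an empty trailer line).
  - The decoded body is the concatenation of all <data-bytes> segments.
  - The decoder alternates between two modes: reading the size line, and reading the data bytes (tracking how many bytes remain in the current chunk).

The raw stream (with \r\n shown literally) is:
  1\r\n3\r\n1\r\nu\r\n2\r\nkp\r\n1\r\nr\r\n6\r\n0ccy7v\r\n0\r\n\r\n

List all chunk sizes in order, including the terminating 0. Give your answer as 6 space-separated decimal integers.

Answer: 1 1 2 1 6 0

Derivation:
Chunk 1: stream[0..1]='1' size=0x1=1, data at stream[3..4]='3' -> body[0..1], body so far='3'
Chunk 2: stream[6..7]='1' size=0x1=1, data at stream[9..10]='u' -> body[1..2], body so far='3u'
Chunk 3: stream[12..13]='2' size=0x2=2, data at stream[15..17]='kp' -> body[2..4], body so far='3ukp'
Chunk 4: stream[19..20]='1' size=0x1=1, data at stream[22..23]='r' -> body[4..5], body so far='3ukpr'
Chunk 5: stream[25..26]='6' size=0x6=6, data at stream[28..34]='0ccy7v' -> body[5..11], body so far='3ukpr0ccy7v'
Chunk 6: stream[36..37]='0' size=0 (terminator). Final body='3ukpr0ccy7v' (11 bytes)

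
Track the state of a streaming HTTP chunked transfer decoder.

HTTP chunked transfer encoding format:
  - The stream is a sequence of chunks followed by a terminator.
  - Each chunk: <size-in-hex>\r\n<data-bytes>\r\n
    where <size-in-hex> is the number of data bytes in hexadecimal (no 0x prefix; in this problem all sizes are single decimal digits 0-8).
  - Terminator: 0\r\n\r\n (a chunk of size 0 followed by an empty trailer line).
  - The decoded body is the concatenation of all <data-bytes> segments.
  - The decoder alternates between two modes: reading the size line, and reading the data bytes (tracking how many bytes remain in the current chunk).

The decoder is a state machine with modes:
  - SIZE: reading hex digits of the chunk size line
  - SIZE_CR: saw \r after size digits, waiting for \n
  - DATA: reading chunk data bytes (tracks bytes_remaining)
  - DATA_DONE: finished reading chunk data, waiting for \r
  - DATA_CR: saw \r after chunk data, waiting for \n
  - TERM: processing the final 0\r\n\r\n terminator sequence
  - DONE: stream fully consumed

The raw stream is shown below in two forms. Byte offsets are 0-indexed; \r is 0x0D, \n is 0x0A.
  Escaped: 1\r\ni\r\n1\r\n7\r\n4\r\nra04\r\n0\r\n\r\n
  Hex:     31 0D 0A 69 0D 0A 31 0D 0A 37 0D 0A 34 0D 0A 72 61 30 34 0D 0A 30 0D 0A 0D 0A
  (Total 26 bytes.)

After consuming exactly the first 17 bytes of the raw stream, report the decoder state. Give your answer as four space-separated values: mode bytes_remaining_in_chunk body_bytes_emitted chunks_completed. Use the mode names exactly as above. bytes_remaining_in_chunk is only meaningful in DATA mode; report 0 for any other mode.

Answer: DATA 2 4 2

Derivation:
Byte 0 = '1': mode=SIZE remaining=0 emitted=0 chunks_done=0
Byte 1 = 0x0D: mode=SIZE_CR remaining=0 emitted=0 chunks_done=0
Byte 2 = 0x0A: mode=DATA remaining=1 emitted=0 chunks_done=0
Byte 3 = 'i': mode=DATA_DONE remaining=0 emitted=1 chunks_done=0
Byte 4 = 0x0D: mode=DATA_CR remaining=0 emitted=1 chunks_done=0
Byte 5 = 0x0A: mode=SIZE remaining=0 emitted=1 chunks_done=1
Byte 6 = '1': mode=SIZE remaining=0 emitted=1 chunks_done=1
Byte 7 = 0x0D: mode=SIZE_CR remaining=0 emitted=1 chunks_done=1
Byte 8 = 0x0A: mode=DATA remaining=1 emitted=1 chunks_done=1
Byte 9 = '7': mode=DATA_DONE remaining=0 emitted=2 chunks_done=1
Byte 10 = 0x0D: mode=DATA_CR remaining=0 emitted=2 chunks_done=1
Byte 11 = 0x0A: mode=SIZE remaining=0 emitted=2 chunks_done=2
Byte 12 = '4': mode=SIZE remaining=0 emitted=2 chunks_done=2
Byte 13 = 0x0D: mode=SIZE_CR remaining=0 emitted=2 chunks_done=2
Byte 14 = 0x0A: mode=DATA remaining=4 emitted=2 chunks_done=2
Byte 15 = 'r': mode=DATA remaining=3 emitted=3 chunks_done=2
Byte 16 = 'a': mode=DATA remaining=2 emitted=4 chunks_done=2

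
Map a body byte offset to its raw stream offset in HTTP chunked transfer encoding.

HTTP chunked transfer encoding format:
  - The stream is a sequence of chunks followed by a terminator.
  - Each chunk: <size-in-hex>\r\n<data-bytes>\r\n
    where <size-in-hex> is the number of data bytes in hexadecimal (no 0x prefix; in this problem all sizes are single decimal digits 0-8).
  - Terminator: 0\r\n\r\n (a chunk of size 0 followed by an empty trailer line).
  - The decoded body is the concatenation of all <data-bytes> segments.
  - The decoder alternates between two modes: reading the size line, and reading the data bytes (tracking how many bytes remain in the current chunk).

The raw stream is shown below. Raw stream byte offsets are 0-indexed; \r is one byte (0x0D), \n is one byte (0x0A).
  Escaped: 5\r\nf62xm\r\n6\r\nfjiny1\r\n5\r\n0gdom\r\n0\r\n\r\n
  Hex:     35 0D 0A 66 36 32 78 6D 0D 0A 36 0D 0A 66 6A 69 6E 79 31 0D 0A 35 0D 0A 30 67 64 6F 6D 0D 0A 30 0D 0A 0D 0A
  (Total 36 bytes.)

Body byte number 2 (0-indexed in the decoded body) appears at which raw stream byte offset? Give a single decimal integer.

Chunk 1: stream[0..1]='5' size=0x5=5, data at stream[3..8]='f62xm' -> body[0..5], body so far='f62xm'
Chunk 2: stream[10..11]='6' size=0x6=6, data at stream[13..19]='fjiny1' -> body[5..11], body so far='f62xmfjiny1'
Chunk 3: stream[21..22]='5' size=0x5=5, data at stream[24..29]='0gdom' -> body[11..16], body so far='f62xmfjiny10gdom'
Chunk 4: stream[31..32]='0' size=0 (terminator). Final body='f62xmfjiny10gdom' (16 bytes)
Body byte 2 at stream offset 5

Answer: 5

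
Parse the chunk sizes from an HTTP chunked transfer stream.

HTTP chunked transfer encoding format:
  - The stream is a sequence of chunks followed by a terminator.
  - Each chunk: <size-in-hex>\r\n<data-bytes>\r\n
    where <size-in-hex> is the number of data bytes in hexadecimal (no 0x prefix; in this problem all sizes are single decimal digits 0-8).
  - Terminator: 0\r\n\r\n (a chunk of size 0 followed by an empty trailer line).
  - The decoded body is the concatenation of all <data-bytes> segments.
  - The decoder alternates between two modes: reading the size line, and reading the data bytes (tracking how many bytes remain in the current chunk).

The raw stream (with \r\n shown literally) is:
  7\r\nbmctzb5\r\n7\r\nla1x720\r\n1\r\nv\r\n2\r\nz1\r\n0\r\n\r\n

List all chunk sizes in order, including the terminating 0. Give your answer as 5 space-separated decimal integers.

Answer: 7 7 1 2 0

Derivation:
Chunk 1: stream[0..1]='7' size=0x7=7, data at stream[3..10]='bmctzb5' -> body[0..7], body so far='bmctzb5'
Chunk 2: stream[12..13]='7' size=0x7=7, data at stream[15..22]='la1x720' -> body[7..14], body so far='bmctzb5la1x720'
Chunk 3: stream[24..25]='1' size=0x1=1, data at stream[27..28]='v' -> body[14..15], body so far='bmctzb5la1x720v'
Chunk 4: stream[30..31]='2' size=0x2=2, data at stream[33..35]='z1' -> body[15..17], body so far='bmctzb5la1x720vz1'
Chunk 5: stream[37..38]='0' size=0 (terminator). Final body='bmctzb5la1x720vz1' (17 bytes)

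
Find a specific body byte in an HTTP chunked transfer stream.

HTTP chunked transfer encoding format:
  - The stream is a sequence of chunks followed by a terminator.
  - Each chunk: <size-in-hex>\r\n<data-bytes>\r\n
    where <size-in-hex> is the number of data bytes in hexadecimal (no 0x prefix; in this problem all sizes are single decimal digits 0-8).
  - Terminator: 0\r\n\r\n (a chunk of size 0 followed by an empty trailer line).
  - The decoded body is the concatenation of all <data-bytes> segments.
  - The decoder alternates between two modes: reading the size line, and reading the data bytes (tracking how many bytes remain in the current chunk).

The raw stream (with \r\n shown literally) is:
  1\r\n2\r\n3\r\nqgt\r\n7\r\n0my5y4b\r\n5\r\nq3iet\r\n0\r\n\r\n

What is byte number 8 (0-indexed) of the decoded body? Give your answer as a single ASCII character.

Chunk 1: stream[0..1]='1' size=0x1=1, data at stream[3..4]='2' -> body[0..1], body so far='2'
Chunk 2: stream[6..7]='3' size=0x3=3, data at stream[9..12]='qgt' -> body[1..4], body so far='2qgt'
Chunk 3: stream[14..15]='7' size=0x7=7, data at stream[17..24]='0my5y4b' -> body[4..11], body so far='2qgt0my5y4b'
Chunk 4: stream[26..27]='5' size=0x5=5, data at stream[29..34]='q3iet' -> body[11..16], body so far='2qgt0my5y4bq3iet'
Chunk 5: stream[36..37]='0' size=0 (terminator). Final body='2qgt0my5y4bq3iet' (16 bytes)
Body byte 8 = 'y'

Answer: y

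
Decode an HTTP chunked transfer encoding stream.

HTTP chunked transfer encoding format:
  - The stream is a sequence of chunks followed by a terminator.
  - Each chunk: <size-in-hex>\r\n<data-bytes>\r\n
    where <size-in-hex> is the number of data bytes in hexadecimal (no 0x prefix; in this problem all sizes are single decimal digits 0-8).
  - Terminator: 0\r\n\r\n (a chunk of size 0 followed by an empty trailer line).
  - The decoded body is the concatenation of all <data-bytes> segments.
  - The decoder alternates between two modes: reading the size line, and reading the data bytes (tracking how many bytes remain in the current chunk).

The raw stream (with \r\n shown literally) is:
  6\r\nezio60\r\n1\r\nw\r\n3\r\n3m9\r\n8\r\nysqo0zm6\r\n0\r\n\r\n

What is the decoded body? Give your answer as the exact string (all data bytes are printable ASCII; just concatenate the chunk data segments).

Answer: ezio60w3m9ysqo0zm6

Derivation:
Chunk 1: stream[0..1]='6' size=0x6=6, data at stream[3..9]='ezio60' -> body[0..6], body so far='ezio60'
Chunk 2: stream[11..12]='1' size=0x1=1, data at stream[14..15]='w' -> body[6..7], body so far='ezio60w'
Chunk 3: stream[17..18]='3' size=0x3=3, data at stream[20..23]='3m9' -> body[7..10], body so far='ezio60w3m9'
Chunk 4: stream[25..26]='8' size=0x8=8, data at stream[28..36]='ysqo0zm6' -> body[10..18], body so far='ezio60w3m9ysqo0zm6'
Chunk 5: stream[38..39]='0' size=0 (terminator). Final body='ezio60w3m9ysqo0zm6' (18 bytes)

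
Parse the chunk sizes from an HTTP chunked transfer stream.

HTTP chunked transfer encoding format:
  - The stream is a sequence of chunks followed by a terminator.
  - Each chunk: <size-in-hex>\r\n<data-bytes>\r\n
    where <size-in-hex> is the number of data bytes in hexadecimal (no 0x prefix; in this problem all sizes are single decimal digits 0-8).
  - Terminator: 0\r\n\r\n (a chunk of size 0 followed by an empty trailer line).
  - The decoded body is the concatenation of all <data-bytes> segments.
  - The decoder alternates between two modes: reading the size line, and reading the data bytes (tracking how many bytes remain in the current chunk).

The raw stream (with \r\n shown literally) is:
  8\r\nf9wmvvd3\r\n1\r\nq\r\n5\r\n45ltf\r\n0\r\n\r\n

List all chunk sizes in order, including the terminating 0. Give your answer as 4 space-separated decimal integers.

Chunk 1: stream[0..1]='8' size=0x8=8, data at stream[3..11]='f9wmvvd3' -> body[0..8], body so far='f9wmvvd3'
Chunk 2: stream[13..14]='1' size=0x1=1, data at stream[16..17]='q' -> body[8..9], body so far='f9wmvvd3q'
Chunk 3: stream[19..20]='5' size=0x5=5, data at stream[22..27]='45ltf' -> body[9..14], body so far='f9wmvvd3q45ltf'
Chunk 4: stream[29..30]='0' size=0 (terminator). Final body='f9wmvvd3q45ltf' (14 bytes)

Answer: 8 1 5 0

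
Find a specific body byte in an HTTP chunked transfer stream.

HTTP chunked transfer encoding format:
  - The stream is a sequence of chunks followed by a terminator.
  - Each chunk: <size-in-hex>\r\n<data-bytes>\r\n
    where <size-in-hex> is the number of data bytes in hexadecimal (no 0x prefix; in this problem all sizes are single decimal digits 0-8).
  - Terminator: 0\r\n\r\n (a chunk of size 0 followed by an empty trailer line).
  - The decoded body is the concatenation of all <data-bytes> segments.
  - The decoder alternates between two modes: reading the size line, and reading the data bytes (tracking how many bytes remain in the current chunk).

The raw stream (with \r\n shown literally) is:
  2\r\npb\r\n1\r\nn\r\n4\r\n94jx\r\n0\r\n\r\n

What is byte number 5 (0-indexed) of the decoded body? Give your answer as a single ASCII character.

Answer: j

Derivation:
Chunk 1: stream[0..1]='2' size=0x2=2, data at stream[3..5]='pb' -> body[0..2], body so far='pb'
Chunk 2: stream[7..8]='1' size=0x1=1, data at stream[10..11]='n' -> body[2..3], body so far='pbn'
Chunk 3: stream[13..14]='4' size=0x4=4, data at stream[16..20]='94jx' -> body[3..7], body so far='pbn94jx'
Chunk 4: stream[22..23]='0' size=0 (terminator). Final body='pbn94jx' (7 bytes)
Body byte 5 = 'j'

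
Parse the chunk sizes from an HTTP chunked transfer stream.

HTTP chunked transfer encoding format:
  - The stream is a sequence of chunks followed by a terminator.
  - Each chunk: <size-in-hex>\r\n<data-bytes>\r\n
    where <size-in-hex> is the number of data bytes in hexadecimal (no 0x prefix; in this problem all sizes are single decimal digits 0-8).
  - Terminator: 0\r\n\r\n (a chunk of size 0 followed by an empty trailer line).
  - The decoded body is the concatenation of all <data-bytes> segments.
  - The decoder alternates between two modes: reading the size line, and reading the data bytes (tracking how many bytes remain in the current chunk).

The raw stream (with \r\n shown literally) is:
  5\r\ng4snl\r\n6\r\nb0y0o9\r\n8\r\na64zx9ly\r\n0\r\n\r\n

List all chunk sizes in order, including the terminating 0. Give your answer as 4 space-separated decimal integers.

Answer: 5 6 8 0

Derivation:
Chunk 1: stream[0..1]='5' size=0x5=5, data at stream[3..8]='g4snl' -> body[0..5], body so far='g4snl'
Chunk 2: stream[10..11]='6' size=0x6=6, data at stream[13..19]='b0y0o9' -> body[5..11], body so far='g4snlb0y0o9'
Chunk 3: stream[21..22]='8' size=0x8=8, data at stream[24..32]='a64zx9ly' -> body[11..19], body so far='g4snlb0y0o9a64zx9ly'
Chunk 4: stream[34..35]='0' size=0 (terminator). Final body='g4snlb0y0o9a64zx9ly' (19 bytes)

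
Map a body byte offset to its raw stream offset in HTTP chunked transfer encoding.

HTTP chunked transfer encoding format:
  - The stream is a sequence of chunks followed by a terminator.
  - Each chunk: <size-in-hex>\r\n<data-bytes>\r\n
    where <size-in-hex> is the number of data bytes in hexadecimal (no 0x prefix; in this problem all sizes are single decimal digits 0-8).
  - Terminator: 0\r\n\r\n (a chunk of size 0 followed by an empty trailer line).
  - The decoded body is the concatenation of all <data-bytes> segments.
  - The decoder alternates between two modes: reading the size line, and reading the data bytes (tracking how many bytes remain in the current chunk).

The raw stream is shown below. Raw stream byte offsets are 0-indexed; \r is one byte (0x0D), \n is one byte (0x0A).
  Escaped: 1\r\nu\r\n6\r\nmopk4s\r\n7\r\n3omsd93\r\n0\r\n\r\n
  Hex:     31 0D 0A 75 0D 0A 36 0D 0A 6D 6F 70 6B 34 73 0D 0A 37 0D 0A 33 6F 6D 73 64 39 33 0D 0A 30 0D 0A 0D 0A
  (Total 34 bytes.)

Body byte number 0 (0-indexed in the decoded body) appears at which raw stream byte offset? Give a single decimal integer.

Chunk 1: stream[0..1]='1' size=0x1=1, data at stream[3..4]='u' -> body[0..1], body so far='u'
Chunk 2: stream[6..7]='6' size=0x6=6, data at stream[9..15]='mopk4s' -> body[1..7], body so far='umopk4s'
Chunk 3: stream[17..18]='7' size=0x7=7, data at stream[20..27]='3omsd93' -> body[7..14], body so far='umopk4s3omsd93'
Chunk 4: stream[29..30]='0' size=0 (terminator). Final body='umopk4s3omsd93' (14 bytes)
Body byte 0 at stream offset 3

Answer: 3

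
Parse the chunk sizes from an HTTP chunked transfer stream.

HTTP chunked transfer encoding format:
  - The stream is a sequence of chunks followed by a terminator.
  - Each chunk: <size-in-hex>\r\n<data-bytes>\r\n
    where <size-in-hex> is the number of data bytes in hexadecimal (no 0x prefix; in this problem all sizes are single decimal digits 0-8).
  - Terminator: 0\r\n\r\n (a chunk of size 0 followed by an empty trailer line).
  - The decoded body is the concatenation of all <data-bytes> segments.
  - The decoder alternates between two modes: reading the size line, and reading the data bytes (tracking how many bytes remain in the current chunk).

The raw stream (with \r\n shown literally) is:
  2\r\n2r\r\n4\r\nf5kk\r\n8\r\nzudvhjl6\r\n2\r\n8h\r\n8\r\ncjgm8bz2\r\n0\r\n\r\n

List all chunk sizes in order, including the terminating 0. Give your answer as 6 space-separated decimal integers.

Chunk 1: stream[0..1]='2' size=0x2=2, data at stream[3..5]='2r' -> body[0..2], body so far='2r'
Chunk 2: stream[7..8]='4' size=0x4=4, data at stream[10..14]='f5kk' -> body[2..6], body so far='2rf5kk'
Chunk 3: stream[16..17]='8' size=0x8=8, data at stream[19..27]='zudvhjl6' -> body[6..14], body so far='2rf5kkzudvhjl6'
Chunk 4: stream[29..30]='2' size=0x2=2, data at stream[32..34]='8h' -> body[14..16], body so far='2rf5kkzudvhjl68h'
Chunk 5: stream[36..37]='8' size=0x8=8, data at stream[39..47]='cjgm8bz2' -> body[16..24], body so far='2rf5kkzudvhjl68hcjgm8bz2'
Chunk 6: stream[49..50]='0' size=0 (terminator). Final body='2rf5kkzudvhjl68hcjgm8bz2' (24 bytes)

Answer: 2 4 8 2 8 0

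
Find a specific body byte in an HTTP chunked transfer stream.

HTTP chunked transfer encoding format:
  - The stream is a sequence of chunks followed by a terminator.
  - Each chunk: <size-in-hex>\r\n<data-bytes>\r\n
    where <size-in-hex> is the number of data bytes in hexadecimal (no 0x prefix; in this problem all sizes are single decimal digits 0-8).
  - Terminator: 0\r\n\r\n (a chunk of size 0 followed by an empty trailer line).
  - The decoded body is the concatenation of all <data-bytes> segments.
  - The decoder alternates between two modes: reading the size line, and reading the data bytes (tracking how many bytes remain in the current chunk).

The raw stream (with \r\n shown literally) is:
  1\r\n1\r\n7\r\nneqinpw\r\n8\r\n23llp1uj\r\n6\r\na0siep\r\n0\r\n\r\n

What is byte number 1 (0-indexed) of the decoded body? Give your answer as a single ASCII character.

Chunk 1: stream[0..1]='1' size=0x1=1, data at stream[3..4]='1' -> body[0..1], body so far='1'
Chunk 2: stream[6..7]='7' size=0x7=7, data at stream[9..16]='neqinpw' -> body[1..8], body so far='1neqinpw'
Chunk 3: stream[18..19]='8' size=0x8=8, data at stream[21..29]='23llp1uj' -> body[8..16], body so far='1neqinpw23llp1uj'
Chunk 4: stream[31..32]='6' size=0x6=6, data at stream[34..40]='a0siep' -> body[16..22], body so far='1neqinpw23llp1uja0siep'
Chunk 5: stream[42..43]='0' size=0 (terminator). Final body='1neqinpw23llp1uja0siep' (22 bytes)
Body byte 1 = 'n'

Answer: n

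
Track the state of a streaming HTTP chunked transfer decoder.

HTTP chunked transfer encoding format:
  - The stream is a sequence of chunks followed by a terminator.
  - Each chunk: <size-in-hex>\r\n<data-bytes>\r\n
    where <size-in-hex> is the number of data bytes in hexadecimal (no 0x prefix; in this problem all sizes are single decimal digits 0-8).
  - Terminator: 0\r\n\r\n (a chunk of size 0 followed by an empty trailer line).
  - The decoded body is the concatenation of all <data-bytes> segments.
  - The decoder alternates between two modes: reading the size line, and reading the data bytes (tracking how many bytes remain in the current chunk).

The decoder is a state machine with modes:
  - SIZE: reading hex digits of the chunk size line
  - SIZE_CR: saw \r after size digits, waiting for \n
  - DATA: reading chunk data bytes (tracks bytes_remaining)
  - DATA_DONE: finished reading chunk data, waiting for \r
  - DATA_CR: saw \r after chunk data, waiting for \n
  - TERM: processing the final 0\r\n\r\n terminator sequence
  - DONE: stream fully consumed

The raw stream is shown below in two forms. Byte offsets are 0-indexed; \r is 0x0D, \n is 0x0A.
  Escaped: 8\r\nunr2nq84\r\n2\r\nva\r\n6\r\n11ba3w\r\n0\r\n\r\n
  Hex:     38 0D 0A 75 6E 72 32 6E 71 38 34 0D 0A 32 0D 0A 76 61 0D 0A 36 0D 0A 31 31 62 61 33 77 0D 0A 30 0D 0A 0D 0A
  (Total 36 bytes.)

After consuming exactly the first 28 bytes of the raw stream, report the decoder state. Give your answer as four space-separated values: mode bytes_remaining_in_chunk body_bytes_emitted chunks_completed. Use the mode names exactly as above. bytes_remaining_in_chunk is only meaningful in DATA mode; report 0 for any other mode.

Byte 0 = '8': mode=SIZE remaining=0 emitted=0 chunks_done=0
Byte 1 = 0x0D: mode=SIZE_CR remaining=0 emitted=0 chunks_done=0
Byte 2 = 0x0A: mode=DATA remaining=8 emitted=0 chunks_done=0
Byte 3 = 'u': mode=DATA remaining=7 emitted=1 chunks_done=0
Byte 4 = 'n': mode=DATA remaining=6 emitted=2 chunks_done=0
Byte 5 = 'r': mode=DATA remaining=5 emitted=3 chunks_done=0
Byte 6 = '2': mode=DATA remaining=4 emitted=4 chunks_done=0
Byte 7 = 'n': mode=DATA remaining=3 emitted=5 chunks_done=0
Byte 8 = 'q': mode=DATA remaining=2 emitted=6 chunks_done=0
Byte 9 = '8': mode=DATA remaining=1 emitted=7 chunks_done=0
Byte 10 = '4': mode=DATA_DONE remaining=0 emitted=8 chunks_done=0
Byte 11 = 0x0D: mode=DATA_CR remaining=0 emitted=8 chunks_done=0
Byte 12 = 0x0A: mode=SIZE remaining=0 emitted=8 chunks_done=1
Byte 13 = '2': mode=SIZE remaining=0 emitted=8 chunks_done=1
Byte 14 = 0x0D: mode=SIZE_CR remaining=0 emitted=8 chunks_done=1
Byte 15 = 0x0A: mode=DATA remaining=2 emitted=8 chunks_done=1
Byte 16 = 'v': mode=DATA remaining=1 emitted=9 chunks_done=1
Byte 17 = 'a': mode=DATA_DONE remaining=0 emitted=10 chunks_done=1
Byte 18 = 0x0D: mode=DATA_CR remaining=0 emitted=10 chunks_done=1
Byte 19 = 0x0A: mode=SIZE remaining=0 emitted=10 chunks_done=2
Byte 20 = '6': mode=SIZE remaining=0 emitted=10 chunks_done=2
Byte 21 = 0x0D: mode=SIZE_CR remaining=0 emitted=10 chunks_done=2
Byte 22 = 0x0A: mode=DATA remaining=6 emitted=10 chunks_done=2
Byte 23 = '1': mode=DATA remaining=5 emitted=11 chunks_done=2
Byte 24 = '1': mode=DATA remaining=4 emitted=12 chunks_done=2
Byte 25 = 'b': mode=DATA remaining=3 emitted=13 chunks_done=2
Byte 26 = 'a': mode=DATA remaining=2 emitted=14 chunks_done=2
Byte 27 = '3': mode=DATA remaining=1 emitted=15 chunks_done=2

Answer: DATA 1 15 2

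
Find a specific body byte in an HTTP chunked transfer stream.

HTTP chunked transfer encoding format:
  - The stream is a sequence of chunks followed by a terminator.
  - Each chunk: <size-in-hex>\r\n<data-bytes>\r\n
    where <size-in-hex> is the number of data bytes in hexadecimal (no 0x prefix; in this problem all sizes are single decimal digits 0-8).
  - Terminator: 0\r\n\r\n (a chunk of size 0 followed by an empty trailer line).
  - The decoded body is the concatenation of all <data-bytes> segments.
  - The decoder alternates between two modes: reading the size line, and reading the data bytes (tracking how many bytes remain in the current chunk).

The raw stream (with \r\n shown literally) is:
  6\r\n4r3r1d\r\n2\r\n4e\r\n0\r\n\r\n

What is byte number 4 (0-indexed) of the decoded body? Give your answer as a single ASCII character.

Answer: 1

Derivation:
Chunk 1: stream[0..1]='6' size=0x6=6, data at stream[3..9]='4r3r1d' -> body[0..6], body so far='4r3r1d'
Chunk 2: stream[11..12]='2' size=0x2=2, data at stream[14..16]='4e' -> body[6..8], body so far='4r3r1d4e'
Chunk 3: stream[18..19]='0' size=0 (terminator). Final body='4r3r1d4e' (8 bytes)
Body byte 4 = '1'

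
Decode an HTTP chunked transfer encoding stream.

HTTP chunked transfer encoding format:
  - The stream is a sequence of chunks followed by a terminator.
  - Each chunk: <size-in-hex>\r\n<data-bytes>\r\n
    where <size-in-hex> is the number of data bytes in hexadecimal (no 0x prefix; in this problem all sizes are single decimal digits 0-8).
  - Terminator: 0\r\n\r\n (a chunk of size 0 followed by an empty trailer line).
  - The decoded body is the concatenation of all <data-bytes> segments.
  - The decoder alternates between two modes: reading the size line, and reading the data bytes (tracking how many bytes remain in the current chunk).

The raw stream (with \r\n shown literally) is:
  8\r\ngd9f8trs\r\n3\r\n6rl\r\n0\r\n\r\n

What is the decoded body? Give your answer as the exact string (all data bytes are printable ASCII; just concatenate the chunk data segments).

Chunk 1: stream[0..1]='8' size=0x8=8, data at stream[3..11]='gd9f8trs' -> body[0..8], body so far='gd9f8trs'
Chunk 2: stream[13..14]='3' size=0x3=3, data at stream[16..19]='6rl' -> body[8..11], body so far='gd9f8trs6rl'
Chunk 3: stream[21..22]='0' size=0 (terminator). Final body='gd9f8trs6rl' (11 bytes)

Answer: gd9f8trs6rl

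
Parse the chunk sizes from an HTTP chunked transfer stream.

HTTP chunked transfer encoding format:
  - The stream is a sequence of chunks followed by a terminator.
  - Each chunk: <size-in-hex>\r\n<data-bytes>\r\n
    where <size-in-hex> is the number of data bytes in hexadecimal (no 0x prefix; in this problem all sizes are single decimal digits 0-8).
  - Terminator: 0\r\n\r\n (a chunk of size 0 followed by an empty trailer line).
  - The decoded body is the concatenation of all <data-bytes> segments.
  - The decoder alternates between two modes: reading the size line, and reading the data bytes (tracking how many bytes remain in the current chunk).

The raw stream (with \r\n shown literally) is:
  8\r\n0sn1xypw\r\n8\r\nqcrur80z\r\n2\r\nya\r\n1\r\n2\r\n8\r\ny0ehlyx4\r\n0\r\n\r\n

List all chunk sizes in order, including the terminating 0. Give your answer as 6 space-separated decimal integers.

Answer: 8 8 2 1 8 0

Derivation:
Chunk 1: stream[0..1]='8' size=0x8=8, data at stream[3..11]='0sn1xypw' -> body[0..8], body so far='0sn1xypw'
Chunk 2: stream[13..14]='8' size=0x8=8, data at stream[16..24]='qcrur80z' -> body[8..16], body so far='0sn1xypwqcrur80z'
Chunk 3: stream[26..27]='2' size=0x2=2, data at stream[29..31]='ya' -> body[16..18], body so far='0sn1xypwqcrur80zya'
Chunk 4: stream[33..34]='1' size=0x1=1, data at stream[36..37]='2' -> body[18..19], body so far='0sn1xypwqcrur80zya2'
Chunk 5: stream[39..40]='8' size=0x8=8, data at stream[42..50]='y0ehlyx4' -> body[19..27], body so far='0sn1xypwqcrur80zya2y0ehlyx4'
Chunk 6: stream[52..53]='0' size=0 (terminator). Final body='0sn1xypwqcrur80zya2y0ehlyx4' (27 bytes)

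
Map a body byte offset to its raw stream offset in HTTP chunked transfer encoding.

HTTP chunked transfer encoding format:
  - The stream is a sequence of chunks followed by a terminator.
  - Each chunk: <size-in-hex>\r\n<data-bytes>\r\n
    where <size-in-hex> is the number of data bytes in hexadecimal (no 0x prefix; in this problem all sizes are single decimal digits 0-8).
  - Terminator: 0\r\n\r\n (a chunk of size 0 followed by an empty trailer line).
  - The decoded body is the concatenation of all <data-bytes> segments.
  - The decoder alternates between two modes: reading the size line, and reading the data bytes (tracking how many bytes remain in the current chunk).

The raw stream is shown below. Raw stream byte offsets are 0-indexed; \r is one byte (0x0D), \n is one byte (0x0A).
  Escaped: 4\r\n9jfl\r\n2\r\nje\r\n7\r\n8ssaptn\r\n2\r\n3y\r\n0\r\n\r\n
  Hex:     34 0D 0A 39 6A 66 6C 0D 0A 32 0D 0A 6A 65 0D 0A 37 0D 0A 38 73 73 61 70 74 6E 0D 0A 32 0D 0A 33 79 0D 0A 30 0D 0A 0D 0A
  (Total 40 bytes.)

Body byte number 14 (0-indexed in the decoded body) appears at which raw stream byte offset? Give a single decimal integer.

Answer: 32

Derivation:
Chunk 1: stream[0..1]='4' size=0x4=4, data at stream[3..7]='9jfl' -> body[0..4], body so far='9jfl'
Chunk 2: stream[9..10]='2' size=0x2=2, data at stream[12..14]='je' -> body[4..6], body so far='9jflje'
Chunk 3: stream[16..17]='7' size=0x7=7, data at stream[19..26]='8ssaptn' -> body[6..13], body so far='9jflje8ssaptn'
Chunk 4: stream[28..29]='2' size=0x2=2, data at stream[31..33]='3y' -> body[13..15], body so far='9jflje8ssaptn3y'
Chunk 5: stream[35..36]='0' size=0 (terminator). Final body='9jflje8ssaptn3y' (15 bytes)
Body byte 14 at stream offset 32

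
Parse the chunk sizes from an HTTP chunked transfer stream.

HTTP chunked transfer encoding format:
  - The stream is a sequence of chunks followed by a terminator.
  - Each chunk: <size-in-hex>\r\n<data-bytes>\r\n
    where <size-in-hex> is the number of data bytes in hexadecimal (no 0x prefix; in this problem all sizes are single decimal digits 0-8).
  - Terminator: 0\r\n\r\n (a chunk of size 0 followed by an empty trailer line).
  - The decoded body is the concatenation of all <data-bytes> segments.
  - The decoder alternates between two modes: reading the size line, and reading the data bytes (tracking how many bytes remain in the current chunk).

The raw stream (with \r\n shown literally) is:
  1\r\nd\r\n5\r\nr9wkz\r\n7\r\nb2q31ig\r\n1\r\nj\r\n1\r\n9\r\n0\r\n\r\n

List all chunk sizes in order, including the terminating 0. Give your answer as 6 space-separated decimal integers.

Chunk 1: stream[0..1]='1' size=0x1=1, data at stream[3..4]='d' -> body[0..1], body so far='d'
Chunk 2: stream[6..7]='5' size=0x5=5, data at stream[9..14]='r9wkz' -> body[1..6], body so far='dr9wkz'
Chunk 3: stream[16..17]='7' size=0x7=7, data at stream[19..26]='b2q31ig' -> body[6..13], body so far='dr9wkzb2q31ig'
Chunk 4: stream[28..29]='1' size=0x1=1, data at stream[31..32]='j' -> body[13..14], body so far='dr9wkzb2q31igj'
Chunk 5: stream[34..35]='1' size=0x1=1, data at stream[37..38]='9' -> body[14..15], body so far='dr9wkzb2q31igj9'
Chunk 6: stream[40..41]='0' size=0 (terminator). Final body='dr9wkzb2q31igj9' (15 bytes)

Answer: 1 5 7 1 1 0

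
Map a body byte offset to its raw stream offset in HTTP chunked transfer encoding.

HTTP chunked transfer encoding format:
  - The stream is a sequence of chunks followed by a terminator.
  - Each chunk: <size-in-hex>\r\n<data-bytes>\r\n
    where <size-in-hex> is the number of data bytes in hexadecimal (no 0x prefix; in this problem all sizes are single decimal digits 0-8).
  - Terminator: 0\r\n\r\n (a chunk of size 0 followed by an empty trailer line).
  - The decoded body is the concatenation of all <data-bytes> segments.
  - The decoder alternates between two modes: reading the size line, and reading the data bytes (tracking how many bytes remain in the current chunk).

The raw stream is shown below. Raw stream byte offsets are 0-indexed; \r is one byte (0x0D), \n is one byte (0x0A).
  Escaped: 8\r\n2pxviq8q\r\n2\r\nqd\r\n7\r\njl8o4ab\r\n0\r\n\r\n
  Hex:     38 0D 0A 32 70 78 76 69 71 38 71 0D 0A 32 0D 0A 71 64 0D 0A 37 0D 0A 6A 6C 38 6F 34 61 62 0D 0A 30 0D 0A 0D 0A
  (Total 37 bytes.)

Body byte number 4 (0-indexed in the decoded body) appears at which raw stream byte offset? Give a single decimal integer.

Chunk 1: stream[0..1]='8' size=0x8=8, data at stream[3..11]='2pxviq8q' -> body[0..8], body so far='2pxviq8q'
Chunk 2: stream[13..14]='2' size=0x2=2, data at stream[16..18]='qd' -> body[8..10], body so far='2pxviq8qqd'
Chunk 3: stream[20..21]='7' size=0x7=7, data at stream[23..30]='jl8o4ab' -> body[10..17], body so far='2pxviq8qqdjl8o4ab'
Chunk 4: stream[32..33]='0' size=0 (terminator). Final body='2pxviq8qqdjl8o4ab' (17 bytes)
Body byte 4 at stream offset 7

Answer: 7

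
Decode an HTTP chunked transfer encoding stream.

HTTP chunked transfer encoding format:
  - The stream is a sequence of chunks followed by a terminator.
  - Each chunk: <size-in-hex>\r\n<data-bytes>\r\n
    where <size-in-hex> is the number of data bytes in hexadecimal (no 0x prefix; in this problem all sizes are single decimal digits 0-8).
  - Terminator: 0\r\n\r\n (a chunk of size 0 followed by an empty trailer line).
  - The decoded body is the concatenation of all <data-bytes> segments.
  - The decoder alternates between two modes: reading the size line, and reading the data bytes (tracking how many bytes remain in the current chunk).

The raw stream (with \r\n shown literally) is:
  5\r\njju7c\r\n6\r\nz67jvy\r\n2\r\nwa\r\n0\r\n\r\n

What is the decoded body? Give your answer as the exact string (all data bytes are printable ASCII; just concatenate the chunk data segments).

Answer: jju7cz67jvywa

Derivation:
Chunk 1: stream[0..1]='5' size=0x5=5, data at stream[3..8]='jju7c' -> body[0..5], body so far='jju7c'
Chunk 2: stream[10..11]='6' size=0x6=6, data at stream[13..19]='z67jvy' -> body[5..11], body so far='jju7cz67jvy'
Chunk 3: stream[21..22]='2' size=0x2=2, data at stream[24..26]='wa' -> body[11..13], body so far='jju7cz67jvywa'
Chunk 4: stream[28..29]='0' size=0 (terminator). Final body='jju7cz67jvywa' (13 bytes)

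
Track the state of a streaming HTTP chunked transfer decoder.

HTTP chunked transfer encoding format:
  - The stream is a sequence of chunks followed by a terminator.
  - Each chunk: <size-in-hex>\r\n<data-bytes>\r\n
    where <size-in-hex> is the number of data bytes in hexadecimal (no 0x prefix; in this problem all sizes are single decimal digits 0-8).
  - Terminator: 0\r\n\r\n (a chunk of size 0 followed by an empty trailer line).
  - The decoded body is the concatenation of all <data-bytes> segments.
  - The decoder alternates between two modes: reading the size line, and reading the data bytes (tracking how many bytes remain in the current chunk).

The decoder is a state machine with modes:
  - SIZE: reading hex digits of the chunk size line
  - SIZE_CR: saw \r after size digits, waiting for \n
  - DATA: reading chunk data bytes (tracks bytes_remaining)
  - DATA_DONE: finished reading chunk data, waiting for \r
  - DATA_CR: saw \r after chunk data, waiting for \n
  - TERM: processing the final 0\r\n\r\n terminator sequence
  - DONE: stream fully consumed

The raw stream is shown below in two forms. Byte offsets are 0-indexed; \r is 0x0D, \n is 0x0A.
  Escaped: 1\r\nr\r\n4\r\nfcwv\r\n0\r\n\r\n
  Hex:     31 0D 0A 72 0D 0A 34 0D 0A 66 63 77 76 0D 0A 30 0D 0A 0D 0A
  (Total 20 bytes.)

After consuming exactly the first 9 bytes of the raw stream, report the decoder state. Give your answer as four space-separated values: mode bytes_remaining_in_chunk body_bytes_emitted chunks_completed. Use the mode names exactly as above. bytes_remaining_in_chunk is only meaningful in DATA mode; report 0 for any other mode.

Answer: DATA 4 1 1

Derivation:
Byte 0 = '1': mode=SIZE remaining=0 emitted=0 chunks_done=0
Byte 1 = 0x0D: mode=SIZE_CR remaining=0 emitted=0 chunks_done=0
Byte 2 = 0x0A: mode=DATA remaining=1 emitted=0 chunks_done=0
Byte 3 = 'r': mode=DATA_DONE remaining=0 emitted=1 chunks_done=0
Byte 4 = 0x0D: mode=DATA_CR remaining=0 emitted=1 chunks_done=0
Byte 5 = 0x0A: mode=SIZE remaining=0 emitted=1 chunks_done=1
Byte 6 = '4': mode=SIZE remaining=0 emitted=1 chunks_done=1
Byte 7 = 0x0D: mode=SIZE_CR remaining=0 emitted=1 chunks_done=1
Byte 8 = 0x0A: mode=DATA remaining=4 emitted=1 chunks_done=1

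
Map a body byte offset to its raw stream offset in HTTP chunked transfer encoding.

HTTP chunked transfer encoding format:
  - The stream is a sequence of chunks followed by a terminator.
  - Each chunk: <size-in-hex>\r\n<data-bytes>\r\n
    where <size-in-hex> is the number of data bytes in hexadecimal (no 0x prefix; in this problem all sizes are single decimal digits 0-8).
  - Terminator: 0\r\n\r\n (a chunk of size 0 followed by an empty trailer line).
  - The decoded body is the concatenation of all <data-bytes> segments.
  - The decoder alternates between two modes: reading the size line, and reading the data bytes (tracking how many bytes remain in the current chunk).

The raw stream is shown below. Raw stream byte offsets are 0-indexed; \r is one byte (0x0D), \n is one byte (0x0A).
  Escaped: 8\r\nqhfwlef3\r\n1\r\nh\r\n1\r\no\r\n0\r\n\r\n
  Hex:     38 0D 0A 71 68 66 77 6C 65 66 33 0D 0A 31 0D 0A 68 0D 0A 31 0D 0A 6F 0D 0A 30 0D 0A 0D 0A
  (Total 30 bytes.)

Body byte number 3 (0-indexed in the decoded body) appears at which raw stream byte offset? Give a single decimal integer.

Chunk 1: stream[0..1]='8' size=0x8=8, data at stream[3..11]='qhfwlef3' -> body[0..8], body so far='qhfwlef3'
Chunk 2: stream[13..14]='1' size=0x1=1, data at stream[16..17]='h' -> body[8..9], body so far='qhfwlef3h'
Chunk 3: stream[19..20]='1' size=0x1=1, data at stream[22..23]='o' -> body[9..10], body so far='qhfwlef3ho'
Chunk 4: stream[25..26]='0' size=0 (terminator). Final body='qhfwlef3ho' (10 bytes)
Body byte 3 at stream offset 6

Answer: 6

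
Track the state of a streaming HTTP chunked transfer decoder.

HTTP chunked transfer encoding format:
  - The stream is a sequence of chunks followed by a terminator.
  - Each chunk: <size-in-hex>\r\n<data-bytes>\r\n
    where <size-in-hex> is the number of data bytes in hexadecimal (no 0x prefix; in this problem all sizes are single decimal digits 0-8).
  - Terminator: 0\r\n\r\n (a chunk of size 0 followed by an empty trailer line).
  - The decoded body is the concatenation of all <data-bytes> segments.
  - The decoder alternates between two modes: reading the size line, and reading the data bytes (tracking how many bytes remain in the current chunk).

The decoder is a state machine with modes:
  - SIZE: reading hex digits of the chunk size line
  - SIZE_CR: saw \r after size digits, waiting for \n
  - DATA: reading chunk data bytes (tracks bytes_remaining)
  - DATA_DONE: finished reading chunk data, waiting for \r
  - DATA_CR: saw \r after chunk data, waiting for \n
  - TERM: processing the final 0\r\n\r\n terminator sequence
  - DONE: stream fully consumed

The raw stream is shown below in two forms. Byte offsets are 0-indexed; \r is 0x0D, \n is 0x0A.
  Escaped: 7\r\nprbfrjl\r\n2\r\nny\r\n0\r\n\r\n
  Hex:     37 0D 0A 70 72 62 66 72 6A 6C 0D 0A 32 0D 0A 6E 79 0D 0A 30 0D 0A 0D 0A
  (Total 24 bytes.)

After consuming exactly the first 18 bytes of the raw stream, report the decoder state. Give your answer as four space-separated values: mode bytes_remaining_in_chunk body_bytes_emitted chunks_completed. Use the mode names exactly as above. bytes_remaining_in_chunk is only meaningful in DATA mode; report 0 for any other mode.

Answer: DATA_CR 0 9 1

Derivation:
Byte 0 = '7': mode=SIZE remaining=0 emitted=0 chunks_done=0
Byte 1 = 0x0D: mode=SIZE_CR remaining=0 emitted=0 chunks_done=0
Byte 2 = 0x0A: mode=DATA remaining=7 emitted=0 chunks_done=0
Byte 3 = 'p': mode=DATA remaining=6 emitted=1 chunks_done=0
Byte 4 = 'r': mode=DATA remaining=5 emitted=2 chunks_done=0
Byte 5 = 'b': mode=DATA remaining=4 emitted=3 chunks_done=0
Byte 6 = 'f': mode=DATA remaining=3 emitted=4 chunks_done=0
Byte 7 = 'r': mode=DATA remaining=2 emitted=5 chunks_done=0
Byte 8 = 'j': mode=DATA remaining=1 emitted=6 chunks_done=0
Byte 9 = 'l': mode=DATA_DONE remaining=0 emitted=7 chunks_done=0
Byte 10 = 0x0D: mode=DATA_CR remaining=0 emitted=7 chunks_done=0
Byte 11 = 0x0A: mode=SIZE remaining=0 emitted=7 chunks_done=1
Byte 12 = '2': mode=SIZE remaining=0 emitted=7 chunks_done=1
Byte 13 = 0x0D: mode=SIZE_CR remaining=0 emitted=7 chunks_done=1
Byte 14 = 0x0A: mode=DATA remaining=2 emitted=7 chunks_done=1
Byte 15 = 'n': mode=DATA remaining=1 emitted=8 chunks_done=1
Byte 16 = 'y': mode=DATA_DONE remaining=0 emitted=9 chunks_done=1
Byte 17 = 0x0D: mode=DATA_CR remaining=0 emitted=9 chunks_done=1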